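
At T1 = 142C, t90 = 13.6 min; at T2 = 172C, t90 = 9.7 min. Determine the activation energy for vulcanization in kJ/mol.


T1 = 415.15 K, T2 = 445.15 K
1/T1 - 1/T2 = 1.6233e-04
ln(t1/t2) = ln(13.6/9.7) = 0.3379
Ea = 8.314 * 0.3379 / 1.6233e-04 = 17307.9171 J/mol
Ea = 17.31 kJ/mol

17.31 kJ/mol


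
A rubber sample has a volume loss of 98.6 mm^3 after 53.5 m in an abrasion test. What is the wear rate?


Rate = volume_loss / distance
= 98.6 / 53.5
= 1.843 mm^3/m

1.843 mm^3/m


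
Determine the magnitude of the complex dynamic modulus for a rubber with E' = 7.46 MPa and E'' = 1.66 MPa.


|E*| = sqrt(E'^2 + E''^2)
= sqrt(7.46^2 + 1.66^2)
= sqrt(55.6516 + 2.7556)
= 7.642 MPa

7.642 MPa


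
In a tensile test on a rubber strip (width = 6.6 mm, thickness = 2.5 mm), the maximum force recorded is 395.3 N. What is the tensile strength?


Area = width * thickness = 6.6 * 2.5 = 16.5 mm^2
TS = force / area = 395.3 / 16.5 = 23.96 MPa

23.96 MPa


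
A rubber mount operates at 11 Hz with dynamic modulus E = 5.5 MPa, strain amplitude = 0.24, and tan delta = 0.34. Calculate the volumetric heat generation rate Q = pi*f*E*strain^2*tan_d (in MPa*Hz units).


Q = pi * f * E * strain^2 * tan_d
= pi * 11 * 5.5 * 0.24^2 * 0.34
= pi * 11 * 5.5 * 0.0576 * 0.34
= 3.7223

Q = 3.7223


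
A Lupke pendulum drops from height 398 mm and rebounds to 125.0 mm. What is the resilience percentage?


Resilience = h_rebound / h_drop * 100
= 125.0 / 398 * 100
= 31.4%

31.4%


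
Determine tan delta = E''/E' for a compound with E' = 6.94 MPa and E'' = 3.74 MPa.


tan delta = E'' / E'
= 3.74 / 6.94
= 0.5389

tan delta = 0.5389


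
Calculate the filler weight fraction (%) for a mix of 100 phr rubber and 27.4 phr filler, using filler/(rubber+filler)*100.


Filler % = filler / (rubber + filler) * 100
= 27.4 / (100 + 27.4) * 100
= 27.4 / 127.4 * 100
= 21.51%

21.51%


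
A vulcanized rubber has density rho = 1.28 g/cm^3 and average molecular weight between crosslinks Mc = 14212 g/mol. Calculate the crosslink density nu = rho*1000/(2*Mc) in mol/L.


nu = rho * 1000 / (2 * Mc)
nu = 1.28 * 1000 / (2 * 14212)
nu = 1280.0 / 28424
nu = 0.0450 mol/L

0.0450 mol/L


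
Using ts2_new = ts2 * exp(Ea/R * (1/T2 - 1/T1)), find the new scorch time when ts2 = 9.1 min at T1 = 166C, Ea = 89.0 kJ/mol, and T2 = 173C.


Convert temperatures: T1 = 166 + 273.15 = 439.15 K, T2 = 173 + 273.15 = 446.15 K
ts2_new = 9.1 * exp(89000 / 8.314 * (1/446.15 - 1/439.15))
1/T2 - 1/T1 = -3.5728e-05
ts2_new = 6.21 min

6.21 min


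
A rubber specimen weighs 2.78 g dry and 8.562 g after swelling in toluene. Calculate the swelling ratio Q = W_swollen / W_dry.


Q = W_swollen / W_dry
Q = 8.562 / 2.78
Q = 3.08

Q = 3.08


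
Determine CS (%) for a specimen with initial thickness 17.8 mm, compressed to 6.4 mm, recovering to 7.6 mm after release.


CS = (t0 - recovered) / (t0 - ts) * 100
= (17.8 - 7.6) / (17.8 - 6.4) * 100
= 10.2 / 11.4 * 100
= 89.5%

89.5%


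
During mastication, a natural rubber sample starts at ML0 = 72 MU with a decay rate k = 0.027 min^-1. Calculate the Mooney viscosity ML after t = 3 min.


ML = ML0 * exp(-k * t)
ML = 72 * exp(-0.027 * 3)
ML = 72 * 0.9222
ML = 66.4 MU

66.4 MU


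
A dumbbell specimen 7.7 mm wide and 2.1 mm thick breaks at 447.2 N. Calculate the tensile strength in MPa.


Area = width * thickness = 7.7 * 2.1 = 16.17 mm^2
TS = force / area = 447.2 / 16.17 = 27.66 MPa

27.66 MPa


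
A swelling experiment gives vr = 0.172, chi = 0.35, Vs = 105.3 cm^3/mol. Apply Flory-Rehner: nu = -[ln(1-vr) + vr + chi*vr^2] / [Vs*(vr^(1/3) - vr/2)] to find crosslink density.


ln(1 - vr) = ln(1 - 0.172) = -0.1887
Numerator = -((-0.1887) + 0.172 + 0.35 * 0.172^2) = 0.0064
Denominator = 105.3 * (0.172^(1/3) - 0.172/2) = 49.5047
nu = 0.0064 / 49.5047 = 1.2903e-04 mol/cm^3

1.2903e-04 mol/cm^3


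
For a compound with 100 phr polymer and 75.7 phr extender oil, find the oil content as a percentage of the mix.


Oil % = oil / (100 + oil) * 100
= 75.7 / (100 + 75.7) * 100
= 75.7 / 175.7 * 100
= 43.08%

43.08%


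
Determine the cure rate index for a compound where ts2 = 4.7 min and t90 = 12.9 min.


CRI = 100 / (t90 - ts2)
= 100 / (12.9 - 4.7)
= 100 / 8.2
= 12.2 min^-1

12.2 min^-1


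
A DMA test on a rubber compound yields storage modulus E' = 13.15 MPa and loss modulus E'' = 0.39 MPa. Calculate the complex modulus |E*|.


|E*| = sqrt(E'^2 + E''^2)
= sqrt(13.15^2 + 0.39^2)
= sqrt(172.9225 + 0.1521)
= 13.156 MPa

13.156 MPa


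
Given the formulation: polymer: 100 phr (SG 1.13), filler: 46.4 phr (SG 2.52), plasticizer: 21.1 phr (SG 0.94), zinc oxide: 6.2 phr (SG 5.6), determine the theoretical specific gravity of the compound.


Sum of weights = 173.7
Volume contributions:
  polymer: 100/1.13 = 88.4956
  filler: 46.4/2.52 = 18.4127
  plasticizer: 21.1/0.94 = 22.4468
  zinc oxide: 6.2/5.6 = 1.1071
Sum of volumes = 130.4622
SG = 173.7 / 130.4622 = 1.331

SG = 1.331


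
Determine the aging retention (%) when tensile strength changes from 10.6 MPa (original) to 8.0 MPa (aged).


Retention = aged / original * 100
= 8.0 / 10.6 * 100
= 75.5%

75.5%


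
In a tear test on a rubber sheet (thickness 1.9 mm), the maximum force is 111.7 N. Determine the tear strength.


Tear strength = force / thickness
= 111.7 / 1.9
= 58.79 N/mm

58.79 N/mm


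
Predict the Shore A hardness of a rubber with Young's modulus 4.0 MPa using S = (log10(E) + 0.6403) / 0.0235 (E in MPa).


log10(E) = 0.0235*S - 0.6403  =>  S = (log10(E) + 0.6403) / 0.0235
log10(4.0) = 0.602060
S = (0.602060 + 0.6403) / 0.0235 = 1.242360 / 0.0235
S = 52.9

Shore A = 52.9


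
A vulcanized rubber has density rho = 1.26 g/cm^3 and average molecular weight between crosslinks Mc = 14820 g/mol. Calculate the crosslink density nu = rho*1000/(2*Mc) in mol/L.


nu = rho * 1000 / (2 * Mc)
nu = 1.26 * 1000 / (2 * 14820)
nu = 1260.0 / 29640
nu = 0.0425 mol/L

0.0425 mol/L


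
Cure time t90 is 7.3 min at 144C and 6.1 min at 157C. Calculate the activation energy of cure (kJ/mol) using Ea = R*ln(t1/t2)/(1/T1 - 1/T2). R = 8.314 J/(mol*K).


T1 = 417.15 K, T2 = 430.15 K
1/T1 - 1/T2 = 7.2449e-05
ln(t1/t2) = ln(7.3/6.1) = 0.1796
Ea = 8.314 * 0.1796 / 7.2449e-05 = 20608.6858 J/mol
Ea = 20.61 kJ/mol

20.61 kJ/mol


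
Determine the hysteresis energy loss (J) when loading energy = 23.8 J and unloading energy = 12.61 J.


Hysteresis loss = loading - unloading
= 23.8 - 12.61
= 11.19 J

11.19 J


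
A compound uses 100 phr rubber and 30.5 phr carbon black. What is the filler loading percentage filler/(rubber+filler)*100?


Filler % = filler / (rubber + filler) * 100
= 30.5 / (100 + 30.5) * 100
= 30.5 / 130.5 * 100
= 23.37%

23.37%


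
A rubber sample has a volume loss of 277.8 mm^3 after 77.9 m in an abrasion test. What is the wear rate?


Rate = volume_loss / distance
= 277.8 / 77.9
= 3.566 mm^3/m

3.566 mm^3/m


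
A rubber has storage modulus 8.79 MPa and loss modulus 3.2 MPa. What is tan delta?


tan delta = E'' / E'
= 3.2 / 8.79
= 0.3641

tan delta = 0.3641


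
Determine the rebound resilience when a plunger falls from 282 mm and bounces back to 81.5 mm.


Resilience = h_rebound / h_drop * 100
= 81.5 / 282 * 100
= 28.9%

28.9%


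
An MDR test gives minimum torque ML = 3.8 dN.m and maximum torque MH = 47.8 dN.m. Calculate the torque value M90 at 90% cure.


M90 = ML + 0.9 * (MH - ML)
M90 = 3.8 + 0.9 * (47.8 - 3.8)
M90 = 3.8 + 0.9 * 44.0
M90 = 43.4 dN.m

43.4 dN.m


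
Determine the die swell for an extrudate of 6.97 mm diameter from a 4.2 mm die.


Die swell ratio = D_extrudate / D_die
= 6.97 / 4.2
= 1.66

Die swell = 1.66


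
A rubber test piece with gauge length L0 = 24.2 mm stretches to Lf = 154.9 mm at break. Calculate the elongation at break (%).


Elongation = (Lf - L0) / L0 * 100
= (154.9 - 24.2) / 24.2 * 100
= 130.7 / 24.2 * 100
= 540.1%

540.1%


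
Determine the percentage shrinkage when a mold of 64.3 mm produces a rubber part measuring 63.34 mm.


Shrinkage = (mold - part) / mold * 100
= (64.3 - 63.34) / 64.3 * 100
= 0.96 / 64.3 * 100
= 1.49%

1.49%


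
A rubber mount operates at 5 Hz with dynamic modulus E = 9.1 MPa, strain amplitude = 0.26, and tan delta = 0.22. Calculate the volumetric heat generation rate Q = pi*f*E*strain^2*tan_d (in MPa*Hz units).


Q = pi * f * E * strain^2 * tan_d
= pi * 5 * 9.1 * 0.26^2 * 0.22
= pi * 5 * 9.1 * 0.0676 * 0.22
= 2.1258

Q = 2.1258


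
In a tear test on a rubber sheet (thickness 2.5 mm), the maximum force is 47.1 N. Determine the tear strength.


Tear strength = force / thickness
= 47.1 / 2.5
= 18.84 N/mm

18.84 N/mm


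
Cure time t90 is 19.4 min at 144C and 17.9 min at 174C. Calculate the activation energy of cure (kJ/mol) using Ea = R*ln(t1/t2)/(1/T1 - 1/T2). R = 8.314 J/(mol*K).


T1 = 417.15 K, T2 = 447.15 K
1/T1 - 1/T2 = 1.6083e-04
ln(t1/t2) = ln(19.4/17.9) = 0.0805
Ea = 8.314 * 0.0805 / 1.6083e-04 = 4159.8814 J/mol
Ea = 4.16 kJ/mol

4.16 kJ/mol


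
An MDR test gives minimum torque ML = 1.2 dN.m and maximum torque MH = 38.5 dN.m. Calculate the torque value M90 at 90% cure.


M90 = ML + 0.9 * (MH - ML)
M90 = 1.2 + 0.9 * (38.5 - 1.2)
M90 = 1.2 + 0.9 * 37.3
M90 = 34.77 dN.m

34.77 dN.m


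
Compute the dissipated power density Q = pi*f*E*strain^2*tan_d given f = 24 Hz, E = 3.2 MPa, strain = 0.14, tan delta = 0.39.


Q = pi * f * E * strain^2 * tan_d
= pi * 24 * 3.2 * 0.14^2 * 0.39
= pi * 24 * 3.2 * 0.0196 * 0.39
= 1.8443

Q = 1.8443


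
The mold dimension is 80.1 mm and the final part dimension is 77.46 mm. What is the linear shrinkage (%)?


Shrinkage = (mold - part) / mold * 100
= (80.1 - 77.46) / 80.1 * 100
= 2.64 / 80.1 * 100
= 3.3%

3.3%


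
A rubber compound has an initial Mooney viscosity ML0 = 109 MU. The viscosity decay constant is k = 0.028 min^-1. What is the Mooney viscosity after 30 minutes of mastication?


ML = ML0 * exp(-k * t)
ML = 109 * exp(-0.028 * 30)
ML = 109 * 0.4317
ML = 47.06 MU

47.06 MU


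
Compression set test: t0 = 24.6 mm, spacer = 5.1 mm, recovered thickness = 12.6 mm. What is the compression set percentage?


CS = (t0 - recovered) / (t0 - ts) * 100
= (24.6 - 12.6) / (24.6 - 5.1) * 100
= 12.0 / 19.5 * 100
= 61.5%

61.5%


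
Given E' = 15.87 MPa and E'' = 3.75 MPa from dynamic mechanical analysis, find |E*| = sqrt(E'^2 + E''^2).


|E*| = sqrt(E'^2 + E''^2)
= sqrt(15.87^2 + 3.75^2)
= sqrt(251.8569 + 14.0625)
= 16.307 MPa

16.307 MPa


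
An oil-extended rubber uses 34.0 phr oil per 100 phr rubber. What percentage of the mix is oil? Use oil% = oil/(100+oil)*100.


Oil % = oil / (100 + oil) * 100
= 34.0 / (100 + 34.0) * 100
= 34.0 / 134.0 * 100
= 25.37%

25.37%


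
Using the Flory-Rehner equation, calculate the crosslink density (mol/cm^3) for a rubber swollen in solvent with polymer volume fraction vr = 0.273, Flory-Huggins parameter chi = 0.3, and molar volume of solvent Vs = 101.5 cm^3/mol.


ln(1 - vr) = ln(1 - 0.273) = -0.3188
Numerator = -((-0.3188) + 0.273 + 0.3 * 0.273^2) = 0.0235
Denominator = 101.5 * (0.273^(1/3) - 0.273/2) = 51.9899
nu = 0.0235 / 51.9899 = 4.5144e-04 mol/cm^3

4.5144e-04 mol/cm^3


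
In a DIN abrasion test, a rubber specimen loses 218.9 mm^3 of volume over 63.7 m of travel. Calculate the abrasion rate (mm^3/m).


Rate = volume_loss / distance
= 218.9 / 63.7
= 3.436 mm^3/m

3.436 mm^3/m


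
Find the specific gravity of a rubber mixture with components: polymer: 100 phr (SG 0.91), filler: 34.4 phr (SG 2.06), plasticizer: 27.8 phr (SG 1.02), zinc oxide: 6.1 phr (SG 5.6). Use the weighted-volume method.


Sum of weights = 168.3
Volume contributions:
  polymer: 100/0.91 = 109.8901
  filler: 34.4/2.06 = 16.6990
  plasticizer: 27.8/1.02 = 27.2549
  zinc oxide: 6.1/5.6 = 1.0893
Sum of volumes = 154.9333
SG = 168.3 / 154.9333 = 1.086

SG = 1.086


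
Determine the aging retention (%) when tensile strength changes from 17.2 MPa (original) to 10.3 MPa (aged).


Retention = aged / original * 100
= 10.3 / 17.2 * 100
= 59.9%

59.9%


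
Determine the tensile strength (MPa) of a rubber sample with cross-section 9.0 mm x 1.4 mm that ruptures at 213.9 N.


Area = width * thickness = 9.0 * 1.4 = 12.6 mm^2
TS = force / area = 213.9 / 12.6 = 16.98 MPa

16.98 MPa


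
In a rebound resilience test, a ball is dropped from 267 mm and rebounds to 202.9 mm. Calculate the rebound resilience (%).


Resilience = h_rebound / h_drop * 100
= 202.9 / 267 * 100
= 76.0%

76.0%


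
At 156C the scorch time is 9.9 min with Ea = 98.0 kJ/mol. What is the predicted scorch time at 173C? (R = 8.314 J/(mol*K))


Convert temperatures: T1 = 156 + 273.15 = 429.15 K, T2 = 173 + 273.15 = 446.15 K
ts2_new = 9.9 * exp(98000 / 8.314 * (1/446.15 - 1/429.15))
1/T2 - 1/T1 = -8.8789e-05
ts2_new = 3.48 min

3.48 min


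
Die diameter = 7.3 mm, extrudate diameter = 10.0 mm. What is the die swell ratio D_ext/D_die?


Die swell ratio = D_extrudate / D_die
= 10.0 / 7.3
= 1.37

Die swell = 1.37


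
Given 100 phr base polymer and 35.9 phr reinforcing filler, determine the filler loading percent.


Filler % = filler / (rubber + filler) * 100
= 35.9 / (100 + 35.9) * 100
= 35.9 / 135.9 * 100
= 26.42%

26.42%


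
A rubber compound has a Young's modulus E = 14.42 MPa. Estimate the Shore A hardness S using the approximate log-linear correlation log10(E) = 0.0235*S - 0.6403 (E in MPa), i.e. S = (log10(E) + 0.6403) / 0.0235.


log10(E) = 0.0235*S - 0.6403  =>  S = (log10(E) + 0.6403) / 0.0235
log10(14.42) = 1.158965
S = (1.158965 + 0.6403) / 0.0235 = 1.799265 / 0.0235
S = 76.6

Shore A = 76.6


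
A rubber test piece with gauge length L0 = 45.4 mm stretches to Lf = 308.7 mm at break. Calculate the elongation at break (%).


Elongation = (Lf - L0) / L0 * 100
= (308.7 - 45.4) / 45.4 * 100
= 263.3 / 45.4 * 100
= 580.0%

580.0%


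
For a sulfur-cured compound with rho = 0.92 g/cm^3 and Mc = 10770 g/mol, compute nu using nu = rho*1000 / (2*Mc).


nu = rho * 1000 / (2 * Mc)
nu = 0.92 * 1000 / (2 * 10770)
nu = 920.0 / 21540
nu = 0.0427 mol/L

0.0427 mol/L


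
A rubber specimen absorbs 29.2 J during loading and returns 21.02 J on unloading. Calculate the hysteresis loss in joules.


Hysteresis loss = loading - unloading
= 29.2 - 21.02
= 8.18 J

8.18 J


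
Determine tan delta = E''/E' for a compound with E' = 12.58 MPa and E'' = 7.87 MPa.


tan delta = E'' / E'
= 7.87 / 12.58
= 0.6256

tan delta = 0.6256


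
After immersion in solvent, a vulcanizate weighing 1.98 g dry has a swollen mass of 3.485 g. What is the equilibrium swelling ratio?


Q = W_swollen / W_dry
Q = 3.485 / 1.98
Q = 1.76

Q = 1.76


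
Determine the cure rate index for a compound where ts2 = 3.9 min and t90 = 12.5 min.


CRI = 100 / (t90 - ts2)
= 100 / (12.5 - 3.9)
= 100 / 8.6
= 11.63 min^-1

11.63 min^-1


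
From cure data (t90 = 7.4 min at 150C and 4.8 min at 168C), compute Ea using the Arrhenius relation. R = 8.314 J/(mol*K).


T1 = 423.15 K, T2 = 441.15 K
1/T1 - 1/T2 = 9.6425e-05
ln(t1/t2) = ln(7.4/4.8) = 0.4329
Ea = 8.314 * 0.4329 / 9.6425e-05 = 37322.4113 J/mol
Ea = 37.32 kJ/mol

37.32 kJ/mol


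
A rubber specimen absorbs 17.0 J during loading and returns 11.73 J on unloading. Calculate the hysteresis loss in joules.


Hysteresis loss = loading - unloading
= 17.0 - 11.73
= 5.27 J

5.27 J


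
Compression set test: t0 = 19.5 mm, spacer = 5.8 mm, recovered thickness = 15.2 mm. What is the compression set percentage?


CS = (t0 - recovered) / (t0 - ts) * 100
= (19.5 - 15.2) / (19.5 - 5.8) * 100
= 4.3 / 13.7 * 100
= 31.4%

31.4%


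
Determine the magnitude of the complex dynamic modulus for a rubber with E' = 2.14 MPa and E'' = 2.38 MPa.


|E*| = sqrt(E'^2 + E''^2)
= sqrt(2.14^2 + 2.38^2)
= sqrt(4.5796 + 5.6644)
= 3.201 MPa

3.201 MPa


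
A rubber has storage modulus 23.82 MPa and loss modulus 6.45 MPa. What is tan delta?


tan delta = E'' / E'
= 6.45 / 23.82
= 0.2708

tan delta = 0.2708


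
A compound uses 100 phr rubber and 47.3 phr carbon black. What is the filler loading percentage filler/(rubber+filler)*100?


Filler % = filler / (rubber + filler) * 100
= 47.3 / (100 + 47.3) * 100
= 47.3 / 147.3 * 100
= 32.11%

32.11%


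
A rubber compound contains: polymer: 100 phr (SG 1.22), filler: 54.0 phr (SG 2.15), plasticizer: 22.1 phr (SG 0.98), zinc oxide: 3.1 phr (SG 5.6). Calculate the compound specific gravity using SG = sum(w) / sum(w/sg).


Sum of weights = 179.2
Volume contributions:
  polymer: 100/1.22 = 81.9672
  filler: 54.0/2.15 = 25.1163
  plasticizer: 22.1/0.98 = 22.5510
  zinc oxide: 3.1/5.6 = 0.5536
Sum of volumes = 130.1881
SG = 179.2 / 130.1881 = 1.376

SG = 1.376


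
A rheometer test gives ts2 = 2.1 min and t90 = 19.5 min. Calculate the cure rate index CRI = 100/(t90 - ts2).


CRI = 100 / (t90 - ts2)
= 100 / (19.5 - 2.1)
= 100 / 17.4
= 5.75 min^-1

5.75 min^-1


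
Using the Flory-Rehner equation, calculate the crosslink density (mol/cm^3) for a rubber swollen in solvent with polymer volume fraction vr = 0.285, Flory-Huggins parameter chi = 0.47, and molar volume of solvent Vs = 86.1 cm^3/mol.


ln(1 - vr) = ln(1 - 0.285) = -0.3355
Numerator = -((-0.3355) + 0.285 + 0.47 * 0.285^2) = 0.0123
Denominator = 86.1 * (0.285^(1/3) - 0.285/2) = 44.3918
nu = 0.0123 / 44.3918 = 2.7701e-04 mol/cm^3

2.7701e-04 mol/cm^3


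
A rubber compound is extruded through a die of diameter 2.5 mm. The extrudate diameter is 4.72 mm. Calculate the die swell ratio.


Die swell ratio = D_extrudate / D_die
= 4.72 / 2.5
= 1.888

Die swell = 1.888


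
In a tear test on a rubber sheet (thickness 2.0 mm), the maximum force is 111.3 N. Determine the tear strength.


Tear strength = force / thickness
= 111.3 / 2.0
= 55.65 N/mm

55.65 N/mm


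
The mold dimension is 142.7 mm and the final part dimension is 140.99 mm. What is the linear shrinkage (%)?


Shrinkage = (mold - part) / mold * 100
= (142.7 - 140.99) / 142.7 * 100
= 1.71 / 142.7 * 100
= 1.2%

1.2%


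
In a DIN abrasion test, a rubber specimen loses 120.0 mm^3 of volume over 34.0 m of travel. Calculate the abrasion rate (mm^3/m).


Rate = volume_loss / distance
= 120.0 / 34.0
= 3.529 mm^3/m

3.529 mm^3/m


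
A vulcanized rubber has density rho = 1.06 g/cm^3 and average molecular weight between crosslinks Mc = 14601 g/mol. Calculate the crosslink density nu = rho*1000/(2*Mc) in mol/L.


nu = rho * 1000 / (2 * Mc)
nu = 1.06 * 1000 / (2 * 14601)
nu = 1060.0 / 29202
nu = 0.0363 mol/L

0.0363 mol/L


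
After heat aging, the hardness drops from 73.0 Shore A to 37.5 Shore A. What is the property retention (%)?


Retention = aged / original * 100
= 37.5 / 73.0 * 100
= 51.4%

51.4%


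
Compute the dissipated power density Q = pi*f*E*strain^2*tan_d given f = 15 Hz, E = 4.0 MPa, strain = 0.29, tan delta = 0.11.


Q = pi * f * E * strain^2 * tan_d
= pi * 15 * 4.0 * 0.29^2 * 0.11
= pi * 15 * 4.0 * 0.0841 * 0.11
= 1.7438

Q = 1.7438


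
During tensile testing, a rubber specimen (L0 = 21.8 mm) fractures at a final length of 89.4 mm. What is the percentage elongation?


Elongation = (Lf - L0) / L0 * 100
= (89.4 - 21.8) / 21.8 * 100
= 67.6 / 21.8 * 100
= 310.1%

310.1%


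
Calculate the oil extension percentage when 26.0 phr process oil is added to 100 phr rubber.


Oil % = oil / (100 + oil) * 100
= 26.0 / (100 + 26.0) * 100
= 26.0 / 126.0 * 100
= 20.63%

20.63%


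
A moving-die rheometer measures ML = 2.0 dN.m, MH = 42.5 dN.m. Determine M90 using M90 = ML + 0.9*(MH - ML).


M90 = ML + 0.9 * (MH - ML)
M90 = 2.0 + 0.9 * (42.5 - 2.0)
M90 = 2.0 + 0.9 * 40.5
M90 = 38.45 dN.m

38.45 dN.m


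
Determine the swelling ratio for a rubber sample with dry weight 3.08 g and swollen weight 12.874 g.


Q = W_swollen / W_dry
Q = 12.874 / 3.08
Q = 4.18

Q = 4.18


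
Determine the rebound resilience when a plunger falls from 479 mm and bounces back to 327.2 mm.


Resilience = h_rebound / h_drop * 100
= 327.2 / 479 * 100
= 68.3%

68.3%


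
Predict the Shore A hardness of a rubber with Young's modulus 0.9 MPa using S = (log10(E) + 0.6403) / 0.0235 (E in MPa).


log10(E) = 0.0235*S - 0.6403  =>  S = (log10(E) + 0.6403) / 0.0235
log10(0.9) = -0.045757
S = (-0.045757 + 0.6403) / 0.0235 = 0.594543 / 0.0235
S = 25.3

Shore A = 25.3


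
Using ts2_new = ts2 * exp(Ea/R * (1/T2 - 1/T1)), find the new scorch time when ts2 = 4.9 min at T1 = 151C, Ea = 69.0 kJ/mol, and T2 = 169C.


Convert temperatures: T1 = 151 + 273.15 = 424.15 K, T2 = 169 + 273.15 = 442.15 K
ts2_new = 4.9 * exp(69000 / 8.314 * (1/442.15 - 1/424.15))
1/T2 - 1/T1 = -9.5981e-05
ts2_new = 2.21 min

2.21 min


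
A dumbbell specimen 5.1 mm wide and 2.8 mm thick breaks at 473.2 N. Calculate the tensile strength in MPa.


Area = width * thickness = 5.1 * 2.8 = 14.28 mm^2
TS = force / area = 473.2 / 14.28 = 33.14 MPa

33.14 MPa


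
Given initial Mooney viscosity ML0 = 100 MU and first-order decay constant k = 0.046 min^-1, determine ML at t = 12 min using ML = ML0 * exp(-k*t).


ML = ML0 * exp(-k * t)
ML = 100 * exp(-0.046 * 12)
ML = 100 * 0.5758
ML = 57.58 MU

57.58 MU


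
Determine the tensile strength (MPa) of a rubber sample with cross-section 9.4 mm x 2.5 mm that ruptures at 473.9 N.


Area = width * thickness = 9.4 * 2.5 = 23.5 mm^2
TS = force / area = 473.9 / 23.5 = 20.17 MPa

20.17 MPa


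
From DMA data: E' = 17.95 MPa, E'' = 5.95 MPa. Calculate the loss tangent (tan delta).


tan delta = E'' / E'
= 5.95 / 17.95
= 0.3315

tan delta = 0.3315


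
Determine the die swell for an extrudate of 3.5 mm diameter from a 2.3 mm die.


Die swell ratio = D_extrudate / D_die
= 3.5 / 2.3
= 1.522

Die swell = 1.522


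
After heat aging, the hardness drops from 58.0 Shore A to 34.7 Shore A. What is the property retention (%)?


Retention = aged / original * 100
= 34.7 / 58.0 * 100
= 59.8%

59.8%


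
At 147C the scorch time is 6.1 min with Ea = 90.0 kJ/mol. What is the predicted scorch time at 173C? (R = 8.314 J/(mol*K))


Convert temperatures: T1 = 147 + 273.15 = 420.15 K, T2 = 173 + 273.15 = 446.15 K
ts2_new = 6.1 * exp(90000 / 8.314 * (1/446.15 - 1/420.15))
1/T2 - 1/T1 = -1.3870e-04
ts2_new = 1.36 min

1.36 min


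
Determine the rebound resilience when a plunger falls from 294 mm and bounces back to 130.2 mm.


Resilience = h_rebound / h_drop * 100
= 130.2 / 294 * 100
= 44.3%

44.3%


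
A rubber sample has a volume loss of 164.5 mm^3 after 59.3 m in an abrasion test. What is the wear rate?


Rate = volume_loss / distance
= 164.5 / 59.3
= 2.774 mm^3/m

2.774 mm^3/m


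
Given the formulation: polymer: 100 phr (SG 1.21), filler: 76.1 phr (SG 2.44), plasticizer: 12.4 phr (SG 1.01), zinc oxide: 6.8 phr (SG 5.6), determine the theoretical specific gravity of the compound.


Sum of weights = 195.3
Volume contributions:
  polymer: 100/1.21 = 82.6446
  filler: 76.1/2.44 = 31.1885
  plasticizer: 12.4/1.01 = 12.2772
  zinc oxide: 6.8/5.6 = 1.2143
Sum of volumes = 127.3247
SG = 195.3 / 127.3247 = 1.534

SG = 1.534


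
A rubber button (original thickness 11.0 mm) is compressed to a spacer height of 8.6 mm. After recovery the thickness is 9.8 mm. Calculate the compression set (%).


CS = (t0 - recovered) / (t0 - ts) * 100
= (11.0 - 9.8) / (11.0 - 8.6) * 100
= 1.2 / 2.4 * 100
= 50.0%

50.0%


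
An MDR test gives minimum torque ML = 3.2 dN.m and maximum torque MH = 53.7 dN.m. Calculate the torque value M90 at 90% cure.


M90 = ML + 0.9 * (MH - ML)
M90 = 3.2 + 0.9 * (53.7 - 3.2)
M90 = 3.2 + 0.9 * 50.5
M90 = 48.65 dN.m

48.65 dN.m


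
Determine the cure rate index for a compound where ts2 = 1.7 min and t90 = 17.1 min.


CRI = 100 / (t90 - ts2)
= 100 / (17.1 - 1.7)
= 100 / 15.4
= 6.49 min^-1

6.49 min^-1


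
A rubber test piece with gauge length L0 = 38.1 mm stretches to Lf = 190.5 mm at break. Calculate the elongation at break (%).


Elongation = (Lf - L0) / L0 * 100
= (190.5 - 38.1) / 38.1 * 100
= 152.4 / 38.1 * 100
= 400.0%

400.0%


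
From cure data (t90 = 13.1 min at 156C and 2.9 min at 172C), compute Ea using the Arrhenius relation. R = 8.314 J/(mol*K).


T1 = 429.15 K, T2 = 445.15 K
1/T1 - 1/T2 = 8.3754e-05
ln(t1/t2) = ln(13.1/2.9) = 1.5079
Ea = 8.314 * 1.5079 / 8.3754e-05 = 149685.0764 J/mol
Ea = 149.69 kJ/mol

149.69 kJ/mol


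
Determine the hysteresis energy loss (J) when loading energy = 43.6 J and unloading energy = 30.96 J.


Hysteresis loss = loading - unloading
= 43.6 - 30.96
= 12.64 J

12.64 J


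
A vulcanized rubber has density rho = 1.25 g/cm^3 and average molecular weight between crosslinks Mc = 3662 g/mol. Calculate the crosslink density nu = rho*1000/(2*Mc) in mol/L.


nu = rho * 1000 / (2 * Mc)
nu = 1.25 * 1000 / (2 * 3662)
nu = 1250.0 / 7324
nu = 0.1707 mol/L

0.1707 mol/L


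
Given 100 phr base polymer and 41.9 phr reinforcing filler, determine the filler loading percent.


Filler % = filler / (rubber + filler) * 100
= 41.9 / (100 + 41.9) * 100
= 41.9 / 141.9 * 100
= 29.53%

29.53%


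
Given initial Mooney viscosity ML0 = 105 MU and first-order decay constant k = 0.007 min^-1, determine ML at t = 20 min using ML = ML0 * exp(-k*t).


ML = ML0 * exp(-k * t)
ML = 105 * exp(-0.007 * 20)
ML = 105 * 0.8694
ML = 91.28 MU

91.28 MU


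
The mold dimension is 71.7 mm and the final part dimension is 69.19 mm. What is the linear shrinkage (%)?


Shrinkage = (mold - part) / mold * 100
= (71.7 - 69.19) / 71.7 * 100
= 2.51 / 71.7 * 100
= 3.5%

3.5%


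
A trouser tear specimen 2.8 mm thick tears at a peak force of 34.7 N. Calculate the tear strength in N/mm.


Tear strength = force / thickness
= 34.7 / 2.8
= 12.39 N/mm

12.39 N/mm


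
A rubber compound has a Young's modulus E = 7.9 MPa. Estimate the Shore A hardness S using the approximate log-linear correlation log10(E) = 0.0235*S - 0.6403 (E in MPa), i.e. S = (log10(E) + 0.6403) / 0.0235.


log10(E) = 0.0235*S - 0.6403  =>  S = (log10(E) + 0.6403) / 0.0235
log10(7.9) = 0.897627
S = (0.897627 + 0.6403) / 0.0235 = 1.537927 / 0.0235
S = 65.4

Shore A = 65.4


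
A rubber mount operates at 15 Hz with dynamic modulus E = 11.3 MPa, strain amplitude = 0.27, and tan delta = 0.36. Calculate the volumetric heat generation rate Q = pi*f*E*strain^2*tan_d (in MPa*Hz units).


Q = pi * f * E * strain^2 * tan_d
= pi * 15 * 11.3 * 0.27^2 * 0.36
= pi * 15 * 11.3 * 0.0729 * 0.36
= 13.9749

Q = 13.9749


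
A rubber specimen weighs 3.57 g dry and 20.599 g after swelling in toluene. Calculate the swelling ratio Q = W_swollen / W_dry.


Q = W_swollen / W_dry
Q = 20.599 / 3.57
Q = 5.77

Q = 5.77


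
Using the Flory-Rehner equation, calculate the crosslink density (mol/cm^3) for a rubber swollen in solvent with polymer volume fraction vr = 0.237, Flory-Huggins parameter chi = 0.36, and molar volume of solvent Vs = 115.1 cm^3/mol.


ln(1 - vr) = ln(1 - 0.237) = -0.2705
Numerator = -((-0.2705) + 0.237 + 0.36 * 0.237^2) = 0.0133
Denominator = 115.1 * (0.237^(1/3) - 0.237/2) = 57.5899
nu = 0.0133 / 57.5899 = 2.3053e-04 mol/cm^3

2.3053e-04 mol/cm^3


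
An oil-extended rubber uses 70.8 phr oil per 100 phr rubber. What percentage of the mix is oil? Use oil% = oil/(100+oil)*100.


Oil % = oil / (100 + oil) * 100
= 70.8 / (100 + 70.8) * 100
= 70.8 / 170.8 * 100
= 41.45%

41.45%


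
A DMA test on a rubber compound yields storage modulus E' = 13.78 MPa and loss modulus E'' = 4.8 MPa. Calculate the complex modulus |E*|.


|E*| = sqrt(E'^2 + E''^2)
= sqrt(13.78^2 + 4.8^2)
= sqrt(189.8884 + 23.0400)
= 14.592 MPa

14.592 MPa


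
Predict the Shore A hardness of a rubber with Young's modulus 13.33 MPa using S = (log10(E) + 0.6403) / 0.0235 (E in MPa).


log10(E) = 0.0235*S - 0.6403  =>  S = (log10(E) + 0.6403) / 0.0235
log10(13.33) = 1.124830
S = (1.124830 + 0.6403) / 0.0235 = 1.765130 / 0.0235
S = 75.1

Shore A = 75.1


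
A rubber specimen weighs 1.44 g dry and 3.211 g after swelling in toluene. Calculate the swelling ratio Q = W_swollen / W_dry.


Q = W_swollen / W_dry
Q = 3.211 / 1.44
Q = 2.23

Q = 2.23


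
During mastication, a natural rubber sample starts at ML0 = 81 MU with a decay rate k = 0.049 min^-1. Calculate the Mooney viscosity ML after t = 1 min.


ML = ML0 * exp(-k * t)
ML = 81 * exp(-0.049 * 1)
ML = 81 * 0.9522
ML = 77.13 MU

77.13 MU


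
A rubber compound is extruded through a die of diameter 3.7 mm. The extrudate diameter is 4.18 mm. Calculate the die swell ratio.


Die swell ratio = D_extrudate / D_die
= 4.18 / 3.7
= 1.13

Die swell = 1.13


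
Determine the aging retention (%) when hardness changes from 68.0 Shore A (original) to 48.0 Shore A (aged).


Retention = aged / original * 100
= 48.0 / 68.0 * 100
= 70.6%

70.6%


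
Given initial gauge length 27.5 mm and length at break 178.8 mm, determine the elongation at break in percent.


Elongation = (Lf - L0) / L0 * 100
= (178.8 - 27.5) / 27.5 * 100
= 151.3 / 27.5 * 100
= 550.2%

550.2%


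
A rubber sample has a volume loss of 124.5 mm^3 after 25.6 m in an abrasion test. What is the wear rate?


Rate = volume_loss / distance
= 124.5 / 25.6
= 4.863 mm^3/m

4.863 mm^3/m


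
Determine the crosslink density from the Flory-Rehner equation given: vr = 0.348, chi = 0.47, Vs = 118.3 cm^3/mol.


ln(1 - vr) = ln(1 - 0.348) = -0.4277
Numerator = -((-0.4277) + 0.348 + 0.47 * 0.348^2) = 0.0228
Denominator = 118.3 * (0.348^(1/3) - 0.348/2) = 62.6262
nu = 0.0228 / 62.6262 = 3.6393e-04 mol/cm^3

3.6393e-04 mol/cm^3


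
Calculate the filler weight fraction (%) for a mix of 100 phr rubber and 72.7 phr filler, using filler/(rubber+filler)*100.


Filler % = filler / (rubber + filler) * 100
= 72.7 / (100 + 72.7) * 100
= 72.7 / 172.7 * 100
= 42.1%

42.1%


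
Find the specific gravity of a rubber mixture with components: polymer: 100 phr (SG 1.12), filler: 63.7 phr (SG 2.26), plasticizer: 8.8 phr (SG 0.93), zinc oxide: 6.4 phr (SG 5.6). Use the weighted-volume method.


Sum of weights = 178.9
Volume contributions:
  polymer: 100/1.12 = 89.2857
  filler: 63.7/2.26 = 28.1858
  plasticizer: 8.8/0.93 = 9.4624
  zinc oxide: 6.4/5.6 = 1.1429
Sum of volumes = 128.0768
SG = 178.9 / 128.0768 = 1.397

SG = 1.397


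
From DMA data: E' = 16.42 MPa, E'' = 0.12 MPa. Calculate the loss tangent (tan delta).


tan delta = E'' / E'
= 0.12 / 16.42
= 0.0073

tan delta = 0.0073


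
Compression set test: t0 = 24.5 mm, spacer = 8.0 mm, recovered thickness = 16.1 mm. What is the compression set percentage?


CS = (t0 - recovered) / (t0 - ts) * 100
= (24.5 - 16.1) / (24.5 - 8.0) * 100
= 8.4 / 16.5 * 100
= 50.9%

50.9%


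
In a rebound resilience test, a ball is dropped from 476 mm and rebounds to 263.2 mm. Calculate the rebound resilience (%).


Resilience = h_rebound / h_drop * 100
= 263.2 / 476 * 100
= 55.3%

55.3%


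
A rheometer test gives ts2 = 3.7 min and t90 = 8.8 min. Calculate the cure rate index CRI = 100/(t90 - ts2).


CRI = 100 / (t90 - ts2)
= 100 / (8.8 - 3.7)
= 100 / 5.1
= 19.61 min^-1

19.61 min^-1


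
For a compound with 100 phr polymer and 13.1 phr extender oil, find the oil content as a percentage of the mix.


Oil % = oil / (100 + oil) * 100
= 13.1 / (100 + 13.1) * 100
= 13.1 / 113.1 * 100
= 11.58%

11.58%


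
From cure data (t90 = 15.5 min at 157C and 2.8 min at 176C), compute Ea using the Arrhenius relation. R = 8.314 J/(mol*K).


T1 = 430.15 K, T2 = 449.15 K
1/T1 - 1/T2 = 9.8343e-05
ln(t1/t2) = ln(15.5/2.8) = 1.7112
Ea = 8.314 * 1.7112 / 9.8343e-05 = 144668.4245 J/mol
Ea = 144.67 kJ/mol

144.67 kJ/mol


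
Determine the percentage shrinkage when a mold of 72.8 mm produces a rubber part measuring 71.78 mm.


Shrinkage = (mold - part) / mold * 100
= (72.8 - 71.78) / 72.8 * 100
= 1.02 / 72.8 * 100
= 1.4%

1.4%


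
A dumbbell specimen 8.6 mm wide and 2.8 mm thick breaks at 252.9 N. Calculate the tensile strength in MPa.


Area = width * thickness = 8.6 * 2.8 = 24.08 mm^2
TS = force / area = 252.9 / 24.08 = 10.5 MPa

10.5 MPa


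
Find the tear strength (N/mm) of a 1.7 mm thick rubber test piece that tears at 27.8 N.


Tear strength = force / thickness
= 27.8 / 1.7
= 16.35 N/mm

16.35 N/mm


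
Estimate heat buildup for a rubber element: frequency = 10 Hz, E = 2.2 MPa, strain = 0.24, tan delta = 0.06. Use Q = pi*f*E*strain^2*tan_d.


Q = pi * f * E * strain^2 * tan_d
= pi * 10 * 2.2 * 0.24^2 * 0.06
= pi * 10 * 2.2 * 0.0576 * 0.06
= 0.2389

Q = 0.2389


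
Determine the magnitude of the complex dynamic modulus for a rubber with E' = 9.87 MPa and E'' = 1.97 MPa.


|E*| = sqrt(E'^2 + E''^2)
= sqrt(9.87^2 + 1.97^2)
= sqrt(97.4169 + 3.8809)
= 10.065 MPa

10.065 MPa


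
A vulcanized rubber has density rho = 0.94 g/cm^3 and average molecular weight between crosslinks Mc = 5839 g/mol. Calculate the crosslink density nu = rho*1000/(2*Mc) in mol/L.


nu = rho * 1000 / (2 * Mc)
nu = 0.94 * 1000 / (2 * 5839)
nu = 940.0 / 11678
nu = 0.0805 mol/L

0.0805 mol/L


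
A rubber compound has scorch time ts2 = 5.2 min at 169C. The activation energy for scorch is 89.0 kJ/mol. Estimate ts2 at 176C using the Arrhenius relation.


Convert temperatures: T1 = 169 + 273.15 = 442.15 K, T2 = 176 + 273.15 = 449.15 K
ts2_new = 5.2 * exp(89000 / 8.314 * (1/449.15 - 1/442.15))
1/T2 - 1/T1 = -3.5248e-05
ts2_new = 3.57 min

3.57 min


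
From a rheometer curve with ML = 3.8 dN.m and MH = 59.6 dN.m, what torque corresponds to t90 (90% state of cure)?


M90 = ML + 0.9 * (MH - ML)
M90 = 3.8 + 0.9 * (59.6 - 3.8)
M90 = 3.8 + 0.9 * 55.8
M90 = 54.02 dN.m

54.02 dN.m


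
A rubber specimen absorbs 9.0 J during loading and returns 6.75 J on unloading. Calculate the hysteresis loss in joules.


Hysteresis loss = loading - unloading
= 9.0 - 6.75
= 2.25 J

2.25 J


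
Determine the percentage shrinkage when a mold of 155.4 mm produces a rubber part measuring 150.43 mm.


Shrinkage = (mold - part) / mold * 100
= (155.4 - 150.43) / 155.4 * 100
= 4.97 / 155.4 * 100
= 3.2%

3.2%


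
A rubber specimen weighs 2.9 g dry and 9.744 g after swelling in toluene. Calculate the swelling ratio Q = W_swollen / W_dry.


Q = W_swollen / W_dry
Q = 9.744 / 2.9
Q = 3.36

Q = 3.36


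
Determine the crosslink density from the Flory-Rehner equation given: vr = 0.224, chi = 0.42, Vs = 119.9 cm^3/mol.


ln(1 - vr) = ln(1 - 0.224) = -0.2536
Numerator = -((-0.2536) + 0.224 + 0.42 * 0.224^2) = 0.0085
Denominator = 119.9 * (0.224^(1/3) - 0.224/2) = 59.3886
nu = 0.0085 / 59.3886 = 1.4361e-04 mol/cm^3

1.4361e-04 mol/cm^3


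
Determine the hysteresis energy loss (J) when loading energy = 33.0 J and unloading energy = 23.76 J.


Hysteresis loss = loading - unloading
= 33.0 - 23.76
= 9.24 J

9.24 J


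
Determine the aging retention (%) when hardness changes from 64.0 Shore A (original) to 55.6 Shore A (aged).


Retention = aged / original * 100
= 55.6 / 64.0 * 100
= 86.9%

86.9%


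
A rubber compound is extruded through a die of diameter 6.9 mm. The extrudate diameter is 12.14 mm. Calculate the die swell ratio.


Die swell ratio = D_extrudate / D_die
= 12.14 / 6.9
= 1.759

Die swell = 1.759


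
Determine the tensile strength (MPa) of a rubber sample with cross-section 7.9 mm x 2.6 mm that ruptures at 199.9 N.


Area = width * thickness = 7.9 * 2.6 = 20.54 mm^2
TS = force / area = 199.9 / 20.54 = 9.73 MPa

9.73 MPa


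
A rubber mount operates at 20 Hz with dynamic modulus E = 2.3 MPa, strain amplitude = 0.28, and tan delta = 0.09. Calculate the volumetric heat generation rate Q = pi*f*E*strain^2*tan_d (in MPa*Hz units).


Q = pi * f * E * strain^2 * tan_d
= pi * 20 * 2.3 * 0.28^2 * 0.09
= pi * 20 * 2.3 * 0.0784 * 0.09
= 1.0197

Q = 1.0197


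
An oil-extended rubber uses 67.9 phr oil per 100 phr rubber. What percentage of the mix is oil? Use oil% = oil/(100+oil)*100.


Oil % = oil / (100 + oil) * 100
= 67.9 / (100 + 67.9) * 100
= 67.9 / 167.9 * 100
= 40.44%

40.44%


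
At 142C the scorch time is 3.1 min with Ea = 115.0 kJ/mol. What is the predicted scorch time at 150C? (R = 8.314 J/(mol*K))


Convert temperatures: T1 = 142 + 273.15 = 415.15 K, T2 = 150 + 273.15 = 423.15 K
ts2_new = 3.1 * exp(115000 / 8.314 * (1/423.15 - 1/415.15))
1/T2 - 1/T1 = -4.5540e-05
ts2_new = 1.65 min

1.65 min


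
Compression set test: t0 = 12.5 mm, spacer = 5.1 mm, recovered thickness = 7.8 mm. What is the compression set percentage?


CS = (t0 - recovered) / (t0 - ts) * 100
= (12.5 - 7.8) / (12.5 - 5.1) * 100
= 4.7 / 7.4 * 100
= 63.5%

63.5%


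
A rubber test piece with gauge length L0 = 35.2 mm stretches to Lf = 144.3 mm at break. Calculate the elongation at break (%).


Elongation = (Lf - L0) / L0 * 100
= (144.3 - 35.2) / 35.2 * 100
= 109.1 / 35.2 * 100
= 309.9%

309.9%


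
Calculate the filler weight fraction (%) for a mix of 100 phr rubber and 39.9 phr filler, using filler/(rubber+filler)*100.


Filler % = filler / (rubber + filler) * 100
= 39.9 / (100 + 39.9) * 100
= 39.9 / 139.9 * 100
= 28.52%

28.52%


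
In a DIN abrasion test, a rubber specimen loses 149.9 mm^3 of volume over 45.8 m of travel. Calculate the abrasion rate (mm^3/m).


Rate = volume_loss / distance
= 149.9 / 45.8
= 3.273 mm^3/m

3.273 mm^3/m


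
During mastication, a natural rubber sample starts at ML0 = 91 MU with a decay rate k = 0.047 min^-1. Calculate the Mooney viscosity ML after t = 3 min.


ML = ML0 * exp(-k * t)
ML = 91 * exp(-0.047 * 3)
ML = 91 * 0.8685
ML = 79.03 MU

79.03 MU


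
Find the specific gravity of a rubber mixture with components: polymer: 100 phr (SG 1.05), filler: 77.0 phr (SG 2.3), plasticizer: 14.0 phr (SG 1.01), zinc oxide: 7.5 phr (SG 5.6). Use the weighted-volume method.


Sum of weights = 198.5
Volume contributions:
  polymer: 100/1.05 = 95.2381
  filler: 77.0/2.3 = 33.4783
  plasticizer: 14.0/1.01 = 13.8614
  zinc oxide: 7.5/5.6 = 1.3393
Sum of volumes = 143.9170
SG = 198.5 / 143.9170 = 1.379

SG = 1.379


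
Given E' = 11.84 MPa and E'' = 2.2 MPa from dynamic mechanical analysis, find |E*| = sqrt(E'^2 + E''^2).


|E*| = sqrt(E'^2 + E''^2)
= sqrt(11.84^2 + 2.2^2)
= sqrt(140.1856 + 4.8400)
= 12.043 MPa

12.043 MPa


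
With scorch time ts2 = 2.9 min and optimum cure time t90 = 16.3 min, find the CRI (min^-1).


CRI = 100 / (t90 - ts2)
= 100 / (16.3 - 2.9)
= 100 / 13.4
= 7.46 min^-1

7.46 min^-1


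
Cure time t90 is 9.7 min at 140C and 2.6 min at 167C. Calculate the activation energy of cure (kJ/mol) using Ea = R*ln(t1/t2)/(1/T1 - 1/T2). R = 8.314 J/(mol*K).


T1 = 413.15 K, T2 = 440.15 K
1/T1 - 1/T2 = 1.4848e-04
ln(t1/t2) = ln(9.7/2.6) = 1.3166
Ea = 8.314 * 1.3166 / 1.4848e-04 = 73724.7542 J/mol
Ea = 73.72 kJ/mol

73.72 kJ/mol


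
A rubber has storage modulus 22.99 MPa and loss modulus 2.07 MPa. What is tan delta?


tan delta = E'' / E'
= 2.07 / 22.99
= 0.09

tan delta = 0.09


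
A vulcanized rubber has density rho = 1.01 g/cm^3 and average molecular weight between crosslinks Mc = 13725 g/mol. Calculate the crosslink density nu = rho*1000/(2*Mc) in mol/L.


nu = rho * 1000 / (2 * Mc)
nu = 1.01 * 1000 / (2 * 13725)
nu = 1010.0 / 27450
nu = 0.0368 mol/L

0.0368 mol/L


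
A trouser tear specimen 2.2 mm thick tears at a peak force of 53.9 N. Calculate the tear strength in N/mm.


Tear strength = force / thickness
= 53.9 / 2.2
= 24.5 N/mm

24.5 N/mm


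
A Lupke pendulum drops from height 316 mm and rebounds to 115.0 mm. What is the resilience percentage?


Resilience = h_rebound / h_drop * 100
= 115.0 / 316 * 100
= 36.4%

36.4%


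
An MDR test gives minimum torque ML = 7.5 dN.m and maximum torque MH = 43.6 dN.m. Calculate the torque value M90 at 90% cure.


M90 = ML + 0.9 * (MH - ML)
M90 = 7.5 + 0.9 * (43.6 - 7.5)
M90 = 7.5 + 0.9 * 36.1
M90 = 39.99 dN.m

39.99 dN.m
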